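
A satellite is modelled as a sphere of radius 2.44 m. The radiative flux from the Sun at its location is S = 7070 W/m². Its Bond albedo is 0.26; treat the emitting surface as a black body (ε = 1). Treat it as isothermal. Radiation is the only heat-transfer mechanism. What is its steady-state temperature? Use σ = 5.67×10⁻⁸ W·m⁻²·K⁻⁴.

T ≈ 390 K

At equilibrium, absorbed power = emitted power.
Absorbing cross-section = πr² = 18.70 m²; emitting surface = 4πr² = 74.82 m² (ratio 4).
(1−a)S·A_cross = εσ·A_surf·T⁴  ⇒  T⁴ = (1−a)S/(4σ).
T⁴ = 0.740·7070/(4·5.67×10⁻⁸) = 2.307×10¹⁰ K⁴.
T = (2.307×10¹⁰)^(1/4).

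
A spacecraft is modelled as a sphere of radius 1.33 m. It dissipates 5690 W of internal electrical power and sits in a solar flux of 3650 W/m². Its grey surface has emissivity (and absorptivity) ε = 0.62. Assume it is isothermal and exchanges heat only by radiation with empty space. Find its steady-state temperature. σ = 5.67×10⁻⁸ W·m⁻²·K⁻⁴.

T ≈ 391 K

At steady state, absorbed solar power + internal power = radiated power.
Absorbed: α·S·A_cross = 0.62·3650·5.557 = 12580 W (cross-section πr²).
Total input = 12580 + 5690 = 18270 W.
Radiated: εσ·A_surf·T⁴ with A_surf = 4πr² = 22.23 m².
T⁴ = 18270/(0.62·5.67×10⁻⁸·22.23) = 2.338×10¹⁰ K⁴.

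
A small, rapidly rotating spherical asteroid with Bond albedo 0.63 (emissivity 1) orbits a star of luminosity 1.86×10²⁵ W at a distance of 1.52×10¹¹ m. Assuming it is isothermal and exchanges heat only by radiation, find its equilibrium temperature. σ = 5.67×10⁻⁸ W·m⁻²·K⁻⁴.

First find the stellar flux at distance d: S = L/(4πd²) = 1.86×10²⁵/(4π·(1.52×10¹¹)²) = 64.06 W/m².
For an isothermal sphere, absorbed (1−a)S·πr² = emitted σ·4πr²·T⁴, so T⁴ = (1−a)S/(4σ).
T⁴ = 0.370·64.06/(4·5.67×10⁻⁸) = 1.045×10⁸ K⁴.

T ≈ 101 K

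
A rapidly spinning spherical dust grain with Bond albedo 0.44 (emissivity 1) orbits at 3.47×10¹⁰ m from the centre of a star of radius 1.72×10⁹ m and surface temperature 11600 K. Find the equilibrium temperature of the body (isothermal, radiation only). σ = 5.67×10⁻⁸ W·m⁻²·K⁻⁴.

T ≈ 1580 K

The star's surface emits σT_*⁴; at distance d the flux is S = σT_*⁴(R_*/d)².
S = 5.67×10⁻⁸·(11600)⁴·(1.72×10⁹/3.47×10¹⁰)² = 2.522×10⁶ W/m².
For an isothermal sphere T⁴ = (1−a)S/(4σ) = 6.228×10¹² K⁴.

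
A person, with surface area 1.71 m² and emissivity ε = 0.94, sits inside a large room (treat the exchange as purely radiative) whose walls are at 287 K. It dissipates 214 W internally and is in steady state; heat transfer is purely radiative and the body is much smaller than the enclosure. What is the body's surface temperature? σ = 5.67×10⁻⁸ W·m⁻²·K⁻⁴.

T ≈ 309 K

For a small grey body in a large enclosure, net radiated power = εσA(T⁴ − T_w⁴).
Steady state: P = εσA(T⁴ − T_w⁴) with A = 1.71 m².
T⁴ = P/(εσA) + T_w⁴ = 214/(0.94·5.67×10⁻⁸·1.710) + (287)⁴
    = 2.348×10⁹ + 6.785×10⁹ = 9.133×10⁹ K⁴.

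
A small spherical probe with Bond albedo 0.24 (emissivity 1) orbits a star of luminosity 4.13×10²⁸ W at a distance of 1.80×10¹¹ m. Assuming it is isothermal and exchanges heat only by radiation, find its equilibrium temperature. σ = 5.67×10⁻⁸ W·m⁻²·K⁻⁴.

T ≈ 764 K

First find the stellar flux at distance d: S = L/(4πd²) = 4.13×10²⁸/(4π·(1.80×10¹¹)²) = 1.014×10⁵ W/m².
For an isothermal sphere, absorbed (1−a)S·πr² = emitted σ·4πr²·T⁴, so T⁴ = (1−a)S/(4σ).
T⁴ = 0.760·1.014×10⁵/(4·5.67×10⁻⁸) = 3.399×10¹¹ K⁴.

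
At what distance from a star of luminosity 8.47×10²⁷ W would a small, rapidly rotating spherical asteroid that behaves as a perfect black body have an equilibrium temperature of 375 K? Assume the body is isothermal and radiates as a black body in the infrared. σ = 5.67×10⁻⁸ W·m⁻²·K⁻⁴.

d ≈ 3.88×10¹¹ m

For an isothermal black-emitting sphere, (1−a)S·πr² = σ·4πr²·T⁴ ⇒ S = 4σT⁴/(1−a).
S = 4·5.67×10⁻⁸·(375)⁴/1.00 = 4485 W/m².
Flux falls as S = L/(4πd²), so d = √(L/(4πS)) = √(8.47×10²⁷/(4π·4485)).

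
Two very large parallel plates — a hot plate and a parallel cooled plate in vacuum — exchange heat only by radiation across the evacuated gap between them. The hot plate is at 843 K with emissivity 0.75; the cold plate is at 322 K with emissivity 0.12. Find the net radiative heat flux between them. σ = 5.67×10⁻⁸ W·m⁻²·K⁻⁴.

q ≈ 3230 W/m²

For two infinite grey parallel plates, q = σ(T₁⁴ − T₂⁴)/(1/ε₁ + 1/ε₂ − 1).
T₁⁴ − T₂⁴ = 5.050×10¹¹ − 1.075×10¹⁰ = 4.943×10¹¹ K⁴.
1/ε₁ + 1/ε₂ − 1 = 1.333 + 8.333 − 1 = 8.667.
q = 5.67×10⁻⁸ × 4.943×10¹¹ / 8.667.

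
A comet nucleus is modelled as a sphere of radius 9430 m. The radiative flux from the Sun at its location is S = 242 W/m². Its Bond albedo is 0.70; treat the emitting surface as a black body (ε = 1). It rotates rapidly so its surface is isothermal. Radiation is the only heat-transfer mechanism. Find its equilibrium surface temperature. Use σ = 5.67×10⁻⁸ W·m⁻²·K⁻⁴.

At equilibrium, absorbed power = emitted power.
Absorbing cross-section = πr² = 2.794×10⁸ m²; emitting surface = 4πr² = 1.117×10⁹ m² (ratio 4).
(1−a)S·A_cross = εσ·A_surf·T⁴  ⇒  T⁴ = (1−a)S/(4σ).
T⁴ = 0.300·242/(4·5.67×10⁻⁸) = 3.201×10⁸ K⁴.
T = (3.201×10⁸)^(1/4).

T ≈ 134 K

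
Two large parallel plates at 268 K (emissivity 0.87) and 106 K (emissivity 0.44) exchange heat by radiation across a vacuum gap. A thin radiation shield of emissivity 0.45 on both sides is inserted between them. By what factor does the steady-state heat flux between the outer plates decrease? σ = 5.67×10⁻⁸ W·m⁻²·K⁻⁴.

factor ≈ 2.42

Without shield: q₀ = σΔ(T⁴)/(1/ε₁+1/ε₂−1) with denominator 2.422.
With shield the two gaps are in series; the resistances add: (1/ε₁+1/ε_s−1)+(1/ε_s+1/ε₂−1) = 2.372+3.495 = 5.867.
Heat-flux ratio q₀/q = 5.867/2.422.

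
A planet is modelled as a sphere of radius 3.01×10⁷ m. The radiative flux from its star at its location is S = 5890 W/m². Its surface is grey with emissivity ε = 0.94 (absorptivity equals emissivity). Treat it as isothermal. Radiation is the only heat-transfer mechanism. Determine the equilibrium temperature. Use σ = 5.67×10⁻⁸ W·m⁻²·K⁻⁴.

At equilibrium, absorbed power = emitted power.
Absorbing cross-section = πr² = 2.846×10¹⁵ m²; emitting surface = 4πr² = 1.139×10¹⁶ m² (ratio 4).
εS·A_cross = εσ·A_surf·T⁴  ⇒  T⁴ = S/(4σ)   (ε cancels).
T⁴ = 5890/(4·5.67×10⁻⁸) = 2.597×10¹⁰ K⁴.
T = (2.597×10¹⁰)^(1/4).

T ≈ 401 K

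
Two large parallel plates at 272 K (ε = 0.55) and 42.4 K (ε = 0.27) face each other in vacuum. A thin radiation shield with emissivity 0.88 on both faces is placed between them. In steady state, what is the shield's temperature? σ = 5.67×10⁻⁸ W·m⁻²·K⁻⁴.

T_s ≈ 245 K

In steady state the net flux on the hot side equals that on the cold side.
σ(T₁⁴−T_s⁴)/D₁ = σ(T_s⁴−T₂⁴)/D₂, with D₁ = 1/ε₁+1/ε_s−1 = 1.955, D₂ = 1/ε_s+1/ε₂−1 = 3.840.
Solve for T_s⁴: T_s⁴ = (D₂·T₁⁴ + D₁·T₂⁴)/(D₁+D₂) = 3.628×10⁹ K⁴.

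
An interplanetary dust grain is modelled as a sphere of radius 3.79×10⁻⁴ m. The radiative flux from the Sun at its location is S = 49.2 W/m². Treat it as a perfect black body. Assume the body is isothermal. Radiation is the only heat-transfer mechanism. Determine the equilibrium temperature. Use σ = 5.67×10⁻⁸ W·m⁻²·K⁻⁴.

T ≈ 121 K

At equilibrium, absorbed power = emitted power.
Absorbing cross-section = πr² = 4.513×10⁻⁷ m²; emitting surface = 4πr² = 1.805×10⁻⁶ m² (ratio 4).
S·A_cross = εσ·A_surf·T⁴  ⇒  T⁴ = S/(4σ).
T⁴ = 1.00·49.2/(4·5.67×10⁻⁸) = 2.169×10⁸ K⁴.
T = (2.169×10⁸)^(1/4).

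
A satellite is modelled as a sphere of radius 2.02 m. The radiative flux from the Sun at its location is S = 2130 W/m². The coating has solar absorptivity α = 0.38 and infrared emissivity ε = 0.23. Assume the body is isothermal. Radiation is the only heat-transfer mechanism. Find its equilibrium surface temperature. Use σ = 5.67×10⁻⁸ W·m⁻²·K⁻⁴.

T ≈ 353 K

At equilibrium, absorbed power = emitted power.
Absorbing cross-section = πr² = 12.82 m²; emitting surface = 4πr² = 51.28 m² (ratio 4).
αS·A_cross = εσ·A_surf·T⁴  ⇒  T⁴ = αS/(ε·4σ).
T⁴ = 0.380·2130/(0.23·4·5.67×10⁻⁸) = 1.552×10¹⁰ K⁴.
T = (1.552×10¹⁰)^(1/4).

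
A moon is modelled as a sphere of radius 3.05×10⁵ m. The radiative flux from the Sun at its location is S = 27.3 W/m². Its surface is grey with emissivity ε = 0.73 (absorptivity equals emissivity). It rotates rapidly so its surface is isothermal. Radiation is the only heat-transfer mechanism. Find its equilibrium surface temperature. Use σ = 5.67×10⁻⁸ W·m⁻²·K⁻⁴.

T ≈ 105 K

At equilibrium, absorbed power = emitted power.
Absorbing cross-section = πr² = 2.922×10¹¹ m²; emitting surface = 4πr² = 1.169×10¹² m² (ratio 4).
εS·A_cross = εσ·A_surf·T⁴  ⇒  T⁴ = S/(4σ)   (ε cancels).
T⁴ = 27.3/(4·5.67×10⁻⁸) = 1.204×10⁸ K⁴.
T = (1.204×10⁸)^(1/4).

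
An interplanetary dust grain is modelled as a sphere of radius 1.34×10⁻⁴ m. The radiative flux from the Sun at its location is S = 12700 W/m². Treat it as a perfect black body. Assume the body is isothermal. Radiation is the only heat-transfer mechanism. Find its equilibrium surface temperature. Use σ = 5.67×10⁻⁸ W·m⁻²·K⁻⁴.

At equilibrium, absorbed power = emitted power.
Absorbing cross-section = πr² = 5.641×10⁻⁸ m²; emitting surface = 4πr² = 2.256×10⁻⁷ m² (ratio 4).
S·A_cross = εσ·A_surf·T⁴  ⇒  T⁴ = S/(4σ).
T⁴ = 1.00·12700/(4·5.67×10⁻⁸) = 5.600×10¹⁰ K⁴.
T = (5.600×10¹⁰)^(1/4).

T ≈ 486 K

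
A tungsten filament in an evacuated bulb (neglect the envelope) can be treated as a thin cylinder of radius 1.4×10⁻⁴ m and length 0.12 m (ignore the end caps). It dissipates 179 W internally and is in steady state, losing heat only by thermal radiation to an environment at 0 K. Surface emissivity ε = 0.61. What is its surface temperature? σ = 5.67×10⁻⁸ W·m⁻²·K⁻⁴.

T ≈ 2650 K

Steady state: internal power = radiated power, P = εσA T⁴.
Radiating area A = 2πrL = 1.056×10⁻⁴ m².
T⁴ = P/(εσA) = 179/(0.61·5.67×10⁻⁸·1.056×10⁻⁴) = 4.903×10¹³ K⁴.
T = (4.903×10¹³)^(1/4).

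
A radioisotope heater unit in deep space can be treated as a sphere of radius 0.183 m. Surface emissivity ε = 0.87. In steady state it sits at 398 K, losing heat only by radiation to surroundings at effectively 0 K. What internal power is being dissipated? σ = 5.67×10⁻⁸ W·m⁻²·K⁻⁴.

P ≈ 521 W

Steady state: P = εσA T⁴.
A = 4πr² = 0.4208 m²; T⁴ = (398)⁴ = 2.509×10¹⁰ K⁴.
P = 0.87 × 5.67×10⁻⁸ × 0.4208 × 2.509×10¹⁰.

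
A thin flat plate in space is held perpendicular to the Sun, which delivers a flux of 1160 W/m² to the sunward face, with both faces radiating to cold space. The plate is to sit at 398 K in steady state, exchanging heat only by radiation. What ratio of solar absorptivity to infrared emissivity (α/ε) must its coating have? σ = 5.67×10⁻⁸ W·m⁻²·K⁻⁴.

Balance: αS·A = εσ·2A·T⁴ ⇒ α/ε = 2σT⁴/S.
α/ε = 2·5.67×10⁻⁸·(398)⁴/1160 = 2·5.67×10⁻⁸·2.509×10¹⁰/1160.

α/ε ≈ 2.45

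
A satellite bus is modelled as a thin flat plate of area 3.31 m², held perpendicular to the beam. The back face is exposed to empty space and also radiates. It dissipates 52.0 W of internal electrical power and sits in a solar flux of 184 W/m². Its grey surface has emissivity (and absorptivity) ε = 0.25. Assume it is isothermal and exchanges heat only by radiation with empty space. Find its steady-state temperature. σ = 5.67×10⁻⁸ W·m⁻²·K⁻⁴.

T ≈ 216 K

At steady state, absorbed solar power + internal power = radiated power.
Absorbed: α·S·A_cross = 0.25·184·3.310 = 152.3 W (cross-section A).
Total input = 152.3 + 52.0 = 204.3 W.
Radiated: εσ·A_surf·T⁴ with A_surf = 2A = 6.620 m².
T⁴ = 204.3/(0.25·5.67×10⁻⁸·6.620) = 2.177×10⁹ K⁴.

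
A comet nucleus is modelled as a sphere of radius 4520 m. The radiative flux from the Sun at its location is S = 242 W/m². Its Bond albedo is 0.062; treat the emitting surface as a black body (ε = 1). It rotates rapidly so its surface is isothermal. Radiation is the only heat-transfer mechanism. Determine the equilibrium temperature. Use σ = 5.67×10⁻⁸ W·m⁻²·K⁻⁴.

At equilibrium, absorbed power = emitted power.
Absorbing cross-section = πr² = 6.418×10⁷ m²; emitting surface = 4πr² = 2.567×10⁸ m² (ratio 4).
(1−a)S·A_cross = εσ·A_surf·T⁴  ⇒  T⁴ = (1−a)S/(4σ).
T⁴ = 0.938·242/(4·5.67×10⁻⁸) = 1.001×10⁹ K⁴.
T = (1.001×10⁹)^(1/4).

T ≈ 178 K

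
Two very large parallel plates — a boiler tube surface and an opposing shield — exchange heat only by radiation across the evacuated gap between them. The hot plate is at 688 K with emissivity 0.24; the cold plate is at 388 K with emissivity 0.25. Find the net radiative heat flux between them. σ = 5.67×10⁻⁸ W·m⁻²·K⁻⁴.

For two infinite grey parallel plates, q = σ(T₁⁴ − T₂⁴)/(1/ε₁ + 1/ε₂ − 1).
T₁⁴ − T₂⁴ = 2.241×10¹¹ − 2.266×10¹⁰ = 2.014×10¹¹ K⁴.
1/ε₁ + 1/ε₂ − 1 = 4.167 + 4.000 − 1 = 7.167.
q = 5.67×10⁻⁸ × 2.014×10¹¹ / 7.167.

q ≈ 1590 W/m²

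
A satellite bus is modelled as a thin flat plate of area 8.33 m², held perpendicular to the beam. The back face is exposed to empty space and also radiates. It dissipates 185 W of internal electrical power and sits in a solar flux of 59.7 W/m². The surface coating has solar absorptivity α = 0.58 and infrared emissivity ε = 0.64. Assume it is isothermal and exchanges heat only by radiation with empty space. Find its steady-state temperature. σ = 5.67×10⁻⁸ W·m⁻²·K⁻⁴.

At steady state, absorbed solar power + internal power = radiated power.
Absorbed: α·S·A_cross = 0.58·59.7·8.330 = 288.4 W (cross-section A).
Total input = 288.4 + 185 = 473.4 W.
Radiated: εσ·A_surf·T⁴ with A_surf = 2A = 16.66 m².
T⁴ = 473.4/(0.64·5.67×10⁻⁸·16.66) = 7.831×10⁸ K⁴.

T ≈ 167 K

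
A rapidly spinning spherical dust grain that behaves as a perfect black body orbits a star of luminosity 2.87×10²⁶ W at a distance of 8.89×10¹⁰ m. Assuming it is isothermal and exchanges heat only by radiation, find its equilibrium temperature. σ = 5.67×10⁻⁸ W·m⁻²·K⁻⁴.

T ≈ 336 K

First find the stellar flux at distance d: S = L/(4πd²) = 2.87×10²⁶/(4π·(8.89×10¹⁰)²) = 2890 W/m².
For an isothermal sphere, absorbed (1−a)S·πr² = emitted σ·4πr²·T⁴, so T⁴ = (1−a)S/(4σ).
T⁴ = 1.00·2890/(4·5.67×10⁻⁸) = 1.274×10¹⁰ K⁴.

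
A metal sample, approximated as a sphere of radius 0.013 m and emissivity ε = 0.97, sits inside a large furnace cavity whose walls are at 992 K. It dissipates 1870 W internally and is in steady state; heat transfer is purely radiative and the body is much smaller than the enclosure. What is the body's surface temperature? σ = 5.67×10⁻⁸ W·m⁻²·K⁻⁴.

For a small grey body in a large enclosure, net radiated power = εσA(T⁴ − T_w⁴).
Steady state: P = εσA(T⁴ − T_w⁴) with A = 4πr² = 0.002124 m².
T⁴ = P/(εσA) + T_w⁴ = 1870/(0.97·5.67×10⁻⁸·0.002124) + (992)⁴
    = 1.601×10¹³ + 9.684×10¹¹ = 1.698×10¹³ K⁴.

T ≈ 2030 K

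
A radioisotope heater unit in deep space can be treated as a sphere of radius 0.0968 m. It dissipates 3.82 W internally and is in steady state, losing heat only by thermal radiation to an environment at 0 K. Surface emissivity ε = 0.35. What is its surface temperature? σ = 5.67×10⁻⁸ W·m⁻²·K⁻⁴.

Steady state: internal power = radiated power, P = εσA T⁴.
Radiating area A = 4πr² = 0.1177 m².
T⁴ = P/(εσA) = 3.82/(0.35·5.67×10⁻⁸·0.1177) = 1.635×10⁹ K⁴.
T = (1.635×10⁹)^(1/4).

T ≈ 201 K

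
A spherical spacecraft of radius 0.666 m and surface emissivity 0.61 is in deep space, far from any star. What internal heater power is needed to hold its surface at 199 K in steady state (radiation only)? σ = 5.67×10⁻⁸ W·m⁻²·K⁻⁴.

P ≈ 302 W

P = εσ·4πr²·T⁴.
4πr² = 5.574 m²; T⁴ = 1.568×10⁹ K⁴.
P = 0.61·5.67×10⁻⁸·5.574·1.568×10⁹.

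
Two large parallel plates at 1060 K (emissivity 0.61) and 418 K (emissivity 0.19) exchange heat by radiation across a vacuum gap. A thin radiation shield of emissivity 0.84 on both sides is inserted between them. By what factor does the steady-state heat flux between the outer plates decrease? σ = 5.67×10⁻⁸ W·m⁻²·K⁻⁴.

Without shield: q₀ = σΔ(T⁴)/(1/ε₁+1/ε₂−1) with denominator 5.903.
With shield the two gaps are in series; the resistances add: (1/ε₁+1/ε_s−1)+(1/ε_s+1/ε₂−1) = 1.830+5.454 = 7.283.
Heat-flux ratio q₀/q = 7.283/5.903.

factor ≈ 1.23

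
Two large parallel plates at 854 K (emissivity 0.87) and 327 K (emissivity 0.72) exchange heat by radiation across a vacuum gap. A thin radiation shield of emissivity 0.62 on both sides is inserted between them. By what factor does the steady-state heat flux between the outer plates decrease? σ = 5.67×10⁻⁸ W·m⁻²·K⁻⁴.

Without shield: q₀ = σΔ(T⁴)/(1/ε₁+1/ε₂−1) with denominator 1.538.
With shield the two gaps are in series; the resistances add: (1/ε₁+1/ε_s−1)+(1/ε_s+1/ε₂−1) = 1.762+2.002 = 3.764.
Heat-flux ratio q₀/q = 3.764/1.538.

factor ≈ 2.45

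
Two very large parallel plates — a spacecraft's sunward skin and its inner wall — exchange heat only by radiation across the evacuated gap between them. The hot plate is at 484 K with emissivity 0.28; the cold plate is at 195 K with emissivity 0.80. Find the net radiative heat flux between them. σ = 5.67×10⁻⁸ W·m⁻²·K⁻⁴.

For two infinite grey parallel plates, q = σ(T₁⁴ − T₂⁴)/(1/ε₁ + 1/ε₂ − 1).
T₁⁴ − T₂⁴ = 5.488×10¹⁰ − 1.446×10⁹ = 5.343×10¹⁰ K⁴.
1/ε₁ + 1/ε₂ − 1 = 3.571 + 1.250 − 1 = 3.821.
q = 5.67×10⁻⁸ × 5.343×10¹⁰ / 3.821.

q ≈ 793 W/m²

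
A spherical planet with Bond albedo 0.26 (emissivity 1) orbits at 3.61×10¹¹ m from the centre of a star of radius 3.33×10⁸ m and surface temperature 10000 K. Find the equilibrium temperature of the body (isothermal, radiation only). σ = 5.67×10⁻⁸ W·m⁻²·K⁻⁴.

T ≈ 199 K

The star's surface emits σT_*⁴; at distance d the flux is S = σT_*⁴(R_*/d)².
S = 5.67×10⁻⁸·(10000)⁴·(3.33×10⁸/3.61×10¹¹)² = 482.5 W/m².
For an isothermal sphere T⁴ = (1−a)S/(4σ) = 1.574×10⁹ K⁴.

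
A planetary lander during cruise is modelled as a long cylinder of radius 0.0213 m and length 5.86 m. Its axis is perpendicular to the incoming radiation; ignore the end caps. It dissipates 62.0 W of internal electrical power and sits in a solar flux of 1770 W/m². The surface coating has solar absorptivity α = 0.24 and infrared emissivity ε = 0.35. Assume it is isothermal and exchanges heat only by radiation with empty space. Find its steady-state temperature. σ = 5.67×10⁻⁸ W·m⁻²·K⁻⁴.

At steady state, absorbed solar power + internal power = radiated power.
Absorbed: α·S·A_cross = 0.24·1770·0.2496 = 106.0 W (cross-section 2rL).
Total input = 106.0 + 62.0 = 168.0 W.
Radiated: εσ·A_surf·T⁴ with A_surf = 2πrL = 0.7843 m².
T⁴ = 168.0/(0.35·5.67×10⁻⁸·0.7843) = 1.080×10¹⁰ K⁴.

T ≈ 322 K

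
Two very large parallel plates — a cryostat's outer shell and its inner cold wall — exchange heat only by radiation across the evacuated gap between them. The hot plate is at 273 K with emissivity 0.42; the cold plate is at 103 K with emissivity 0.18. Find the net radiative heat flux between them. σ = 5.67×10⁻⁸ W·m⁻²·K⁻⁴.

For two infinite grey parallel plates, q = σ(T₁⁴ − T₂⁴)/(1/ε₁ + 1/ε₂ − 1).
T₁⁴ − T₂⁴ = 5.555×10⁹ − 1.126×10⁸ = 5.442×10⁹ K⁴.
1/ε₁ + 1/ε₂ − 1 = 2.381 + 5.556 − 1 = 6.937.
q = 5.67×10⁻⁸ × 5.442×10⁹ / 6.937.

q ≈ 44.5 W/m²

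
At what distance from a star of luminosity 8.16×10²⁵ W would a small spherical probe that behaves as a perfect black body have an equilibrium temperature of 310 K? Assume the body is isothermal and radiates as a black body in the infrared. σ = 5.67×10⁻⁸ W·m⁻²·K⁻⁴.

d ≈ 5.57×10¹⁰ m

For an isothermal black-emitting sphere, (1−a)S·πr² = σ·4πr²·T⁴ ⇒ S = 4σT⁴/(1−a).
S = 4·5.67×10⁻⁸·(310)⁴/1.00 = 2095 W/m².
Flux falls as S = L/(4πd²), so d = √(L/(4πS)) = √(8.16×10²⁵/(4π·2095)).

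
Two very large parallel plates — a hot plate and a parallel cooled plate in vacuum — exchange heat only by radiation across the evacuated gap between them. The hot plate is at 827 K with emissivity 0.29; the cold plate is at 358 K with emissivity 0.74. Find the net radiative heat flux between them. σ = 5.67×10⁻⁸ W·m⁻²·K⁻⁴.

q ≈ 6740 W/m²

For two infinite grey parallel plates, q = σ(T₁⁴ − T₂⁴)/(1/ε₁ + 1/ε₂ − 1).
T₁⁴ − T₂⁴ = 4.678×10¹¹ − 1.643×10¹⁰ = 4.513×10¹¹ K⁴.
1/ε₁ + 1/ε₂ − 1 = 3.448 + 1.351 − 1 = 3.800.
q = 5.67×10⁻⁸ × 4.513×10¹¹ / 3.800.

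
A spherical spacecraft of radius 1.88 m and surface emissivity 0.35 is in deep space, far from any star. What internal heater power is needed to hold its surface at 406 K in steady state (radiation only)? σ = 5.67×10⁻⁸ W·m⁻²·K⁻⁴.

P = εσ·4πr²·T⁴.
4πr² = 44.41 m²; T⁴ = 2.717×10¹⁰ K⁴.
P = 0.35·5.67×10⁻⁸·44.41·2.717×10¹⁰.

P ≈ 23900 W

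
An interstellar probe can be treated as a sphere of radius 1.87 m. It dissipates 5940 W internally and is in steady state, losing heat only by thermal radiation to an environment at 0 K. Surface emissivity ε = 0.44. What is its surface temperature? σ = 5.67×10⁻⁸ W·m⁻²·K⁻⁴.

T ≈ 271 K

Steady state: internal power = radiated power, P = εσA T⁴.
Radiating area A = 4πr² = 43.94 m².
T⁴ = P/(εσA) = 5940/(0.44·5.67×10⁻⁸·43.94) = 5.418×10⁹ K⁴.
T = (5.418×10⁹)^(1/4).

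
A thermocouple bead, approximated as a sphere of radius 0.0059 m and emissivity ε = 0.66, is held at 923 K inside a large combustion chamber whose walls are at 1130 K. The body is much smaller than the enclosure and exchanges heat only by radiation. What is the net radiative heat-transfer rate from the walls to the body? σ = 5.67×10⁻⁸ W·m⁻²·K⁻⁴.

P_net ≈ 14.8 W

For a small grey body in a large enclosure: P_net = εσA(T_body⁴ − T_wall⁴).
A = 4πr² = 4.374×10⁻⁴ m²; T_body⁴ − T_wall⁴ = 7.258×10¹¹ − 1.630×10¹² = -9.047×10¹¹ K⁴.
|P_net| = 0.66·5.67×10⁻⁸·4.374×10⁻⁴·9.047×10¹¹.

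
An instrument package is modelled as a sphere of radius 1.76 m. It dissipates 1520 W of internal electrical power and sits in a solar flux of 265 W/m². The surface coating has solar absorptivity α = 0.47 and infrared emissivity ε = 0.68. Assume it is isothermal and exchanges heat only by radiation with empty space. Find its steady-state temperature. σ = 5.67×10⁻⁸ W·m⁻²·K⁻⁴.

At steady state, absorbed solar power + internal power = radiated power.
Absorbed: α·S·A_cross = 0.47·265·9.731 = 1212 W (cross-section πr²).
Total input = 1212 + 1520 = 2732 W.
Radiated: εσ·A_surf·T⁴ with A_surf = 4πr² = 38.93 m².
T⁴ = 2732/(0.68·5.67×10⁻⁸·38.93) = 1.820×10⁹ K⁴.

T ≈ 207 K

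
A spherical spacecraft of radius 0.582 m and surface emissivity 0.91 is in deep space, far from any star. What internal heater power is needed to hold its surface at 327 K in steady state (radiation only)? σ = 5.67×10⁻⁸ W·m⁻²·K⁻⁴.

P ≈ 2510 W

P = εσ·4πr²·T⁴.
4πr² = 4.257 m²; T⁴ = 1.143×10¹⁰ K⁴.
P = 0.91·5.67×10⁻⁸·4.257·1.143×10¹⁰.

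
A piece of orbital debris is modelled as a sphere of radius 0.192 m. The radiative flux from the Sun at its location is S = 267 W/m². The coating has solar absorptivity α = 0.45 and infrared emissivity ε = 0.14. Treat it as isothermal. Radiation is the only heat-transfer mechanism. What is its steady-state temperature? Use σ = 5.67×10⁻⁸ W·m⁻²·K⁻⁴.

T ≈ 248 K

At equilibrium, absorbed power = emitted power.
Absorbing cross-section = πr² = 0.1158 m²; emitting surface = 4πr² = 0.4632 m² (ratio 4).
αS·A_cross = εσ·A_surf·T⁴  ⇒  T⁴ = αS/(ε·4σ).
T⁴ = 0.450·267/(0.14·4·5.67×10⁻⁸) = 3.784×10⁹ K⁴.
T = (3.784×10⁹)^(1/4).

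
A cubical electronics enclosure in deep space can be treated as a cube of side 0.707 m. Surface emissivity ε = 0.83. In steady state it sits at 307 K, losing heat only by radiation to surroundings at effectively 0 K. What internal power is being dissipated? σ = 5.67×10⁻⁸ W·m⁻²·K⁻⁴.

P ≈ 1250 W

Steady state: P = εσA T⁴.
A = 6L² = 2.999 m²; T⁴ = (307)⁴ = 8.883×10⁹ K⁴.
P = 0.83 × 5.67×10⁻⁸ × 2.999 × 8.883×10⁹.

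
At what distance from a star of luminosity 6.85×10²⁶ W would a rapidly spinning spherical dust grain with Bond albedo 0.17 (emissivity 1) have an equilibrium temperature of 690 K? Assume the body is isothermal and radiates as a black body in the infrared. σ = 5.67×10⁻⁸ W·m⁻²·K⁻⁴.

For an isothermal black-emitting sphere, (1−a)S·πr² = σ·4πr²·T⁴ ⇒ S = 4σT⁴/(1−a).
S = 4·5.67×10⁻⁸·(690)⁴/0.830 = 61940 W/m².
Flux falls as S = L/(4πd²), so d = √(L/(4πS)) = √(6.85×10²⁶/(4π·61940)).

d ≈ 2.97×10¹⁰ m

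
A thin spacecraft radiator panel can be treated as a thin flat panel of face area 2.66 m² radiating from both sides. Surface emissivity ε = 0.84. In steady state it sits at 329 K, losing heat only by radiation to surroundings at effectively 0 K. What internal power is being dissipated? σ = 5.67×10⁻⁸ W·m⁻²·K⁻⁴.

P ≈ 2970 W

Steady state: P = εσA T⁴.
A = 2·2.66 = 5.320 m²; T⁴ = (329)⁴ = 1.172×10¹⁰ K⁴.
P = 0.84 × 5.67×10⁻⁸ × 5.320 × 1.172×10¹⁰.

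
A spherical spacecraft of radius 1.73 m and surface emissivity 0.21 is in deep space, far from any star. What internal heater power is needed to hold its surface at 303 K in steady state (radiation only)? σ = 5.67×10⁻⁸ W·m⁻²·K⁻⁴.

P ≈ 3770 W

P = εσ·4πr²·T⁴.
4πr² = 37.61 m²; T⁴ = 8.429×10⁹ K⁴.
P = 0.21·5.67×10⁻⁸·37.61·8.429×10⁹.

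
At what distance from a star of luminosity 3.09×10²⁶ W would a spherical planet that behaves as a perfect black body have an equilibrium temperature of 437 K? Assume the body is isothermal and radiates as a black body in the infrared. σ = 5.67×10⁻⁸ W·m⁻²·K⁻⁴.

d ≈ 5.45×10¹⁰ m

For an isothermal black-emitting sphere, (1−a)S·πr² = σ·4πr²·T⁴ ⇒ S = 4σT⁴/(1−a).
S = 4·5.67×10⁻⁸·(437)⁴/1.00 = 8271 W/m².
Flux falls as S = L/(4πd²), so d = √(L/(4πS)) = √(3.09×10²⁶/(4π·8271)).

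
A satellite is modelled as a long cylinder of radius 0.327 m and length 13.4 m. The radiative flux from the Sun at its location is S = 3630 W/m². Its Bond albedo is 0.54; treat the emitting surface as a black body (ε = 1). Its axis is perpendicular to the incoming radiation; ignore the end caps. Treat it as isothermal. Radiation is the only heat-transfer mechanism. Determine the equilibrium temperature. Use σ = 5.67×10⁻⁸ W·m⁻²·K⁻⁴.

At equilibrium, absorbed power = emitted power.
Absorbing cross-section = 2rL = 8.764 m²; emitting surface = 2πrL = 27.53 m² (ratio π).
(1−a)S·A_cross = εσ·A_surf·T⁴  ⇒  T⁴ = (1−a)S/(πσ).
T⁴ = 0.460·3630/(π·5.67×10⁻⁸) = 9.374×10⁹ K⁴.
T = (9.374×10⁹)^(1/4).

T ≈ 311 K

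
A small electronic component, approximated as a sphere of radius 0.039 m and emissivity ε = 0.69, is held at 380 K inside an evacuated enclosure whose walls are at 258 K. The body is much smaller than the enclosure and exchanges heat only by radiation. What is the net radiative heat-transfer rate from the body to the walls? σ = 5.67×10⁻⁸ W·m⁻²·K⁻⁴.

P_net ≈ 12.3 W

For a small grey body in a large enclosure: P_net = εσA(T_body⁴ − T_wall⁴).
A = 4πr² = 0.01911 m²; T_body⁴ − T_wall⁴ = 2.085×10¹⁰ − 4.431×10⁹ = 1.642×10¹⁰ K⁴.
|P_net| = 0.69·5.67×10⁻⁸·0.01911·1.642×10¹⁰.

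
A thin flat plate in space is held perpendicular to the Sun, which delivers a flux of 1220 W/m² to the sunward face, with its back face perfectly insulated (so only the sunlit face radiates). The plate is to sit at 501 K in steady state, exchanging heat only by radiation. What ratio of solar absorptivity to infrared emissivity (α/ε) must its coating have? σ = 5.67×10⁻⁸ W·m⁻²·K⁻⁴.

Balance: αS·A = εσ·1A·T⁴ ⇒ α/ε = σT⁴/S.
α/ε = 5.67×10⁻⁸·(501)⁴/1220 = 5.67×10⁻⁸·6.300×10¹⁰/1220.

α/ε ≈ 2.93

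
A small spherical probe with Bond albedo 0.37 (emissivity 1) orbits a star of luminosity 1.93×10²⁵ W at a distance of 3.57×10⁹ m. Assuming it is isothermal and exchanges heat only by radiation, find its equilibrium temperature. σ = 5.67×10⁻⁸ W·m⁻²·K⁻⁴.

T ≈ 761 K

First find the stellar flux at distance d: S = L/(4πd²) = 1.93×10²⁵/(4π·(3.57×10⁹)²) = 1.205×10⁵ W/m².
For an isothermal sphere, absorbed (1−a)S·πr² = emitted σ·4πr²·T⁴, so T⁴ = (1−a)S/(4σ).
T⁴ = 0.630·1.205×10⁵/(4·5.67×10⁻⁸) = 3.347×10¹¹ K⁴.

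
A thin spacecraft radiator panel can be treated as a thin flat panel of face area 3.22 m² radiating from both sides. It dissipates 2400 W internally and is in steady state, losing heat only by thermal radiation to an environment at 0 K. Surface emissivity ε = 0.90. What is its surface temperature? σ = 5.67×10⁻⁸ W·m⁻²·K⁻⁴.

T ≈ 292 K

Steady state: internal power = radiated power, P = εσA T⁴.
Radiating area A = 2·3.22 = 6.440 m².
T⁴ = P/(εσA) = 2400/(0.90·5.67×10⁻⁸·6.440) = 7.303×10⁹ K⁴.
T = (7.303×10⁹)^(1/4).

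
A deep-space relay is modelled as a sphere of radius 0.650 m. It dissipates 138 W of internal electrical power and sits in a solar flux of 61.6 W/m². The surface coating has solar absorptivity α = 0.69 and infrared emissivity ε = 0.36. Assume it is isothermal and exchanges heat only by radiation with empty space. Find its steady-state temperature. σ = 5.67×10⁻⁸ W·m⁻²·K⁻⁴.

T ≈ 206 K

At steady state, absorbed solar power + internal power = radiated power.
Absorbed: α·S·A_cross = 0.69·61.6·1.327 = 56.42 W (cross-section πr²).
Total input = 56.42 + 138 = 194.4 W.
Radiated: εσ·A_surf·T⁴ with A_surf = 4πr² = 5.309 m².
T⁴ = 194.4/(0.36·5.67×10⁻⁸·5.309) = 1.794×10⁹ K⁴.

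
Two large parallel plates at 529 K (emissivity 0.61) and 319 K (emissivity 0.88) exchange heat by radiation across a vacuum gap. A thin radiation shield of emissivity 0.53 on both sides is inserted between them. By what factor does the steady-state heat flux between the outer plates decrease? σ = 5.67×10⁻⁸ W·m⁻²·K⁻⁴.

factor ≈ 2.56

Without shield: q₀ = σΔ(T⁴)/(1/ε₁+1/ε₂−1) with denominator 1.776.
With shield the two gaps are in series; the resistances add: (1/ε₁+1/ε_s−1)+(1/ε_s+1/ε₂−1) = 2.526+2.023 = 4.549.
Heat-flux ratio q₀/q = 4.549/1.776.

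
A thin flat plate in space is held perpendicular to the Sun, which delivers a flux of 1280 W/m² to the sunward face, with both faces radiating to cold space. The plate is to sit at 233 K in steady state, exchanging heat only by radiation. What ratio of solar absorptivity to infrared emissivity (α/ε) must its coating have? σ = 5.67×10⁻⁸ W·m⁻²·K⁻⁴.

α/ε ≈ 0.261

Balance: αS·A = εσ·2A·T⁴ ⇒ α/ε = 2σT⁴/S.
α/ε = 2·5.67×10⁻⁸·(233)⁴/1280 = 2·5.67×10⁻⁸·2.947×10⁹/1280.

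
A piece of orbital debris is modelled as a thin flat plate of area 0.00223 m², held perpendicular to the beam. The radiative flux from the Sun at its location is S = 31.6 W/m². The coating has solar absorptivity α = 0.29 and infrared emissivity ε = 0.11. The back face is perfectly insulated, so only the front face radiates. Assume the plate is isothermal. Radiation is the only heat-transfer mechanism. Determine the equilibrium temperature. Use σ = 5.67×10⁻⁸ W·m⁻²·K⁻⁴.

T ≈ 196 K

At equilibrium, absorbed power = emitted power.
Absorbing cross-section = A = 0.002230 m²; emitting surface = A = 0.002230 m² (ratio 1).
αS·A_cross = εσ·A_surf·T⁴  ⇒  T⁴ = αS/(ε·1σ).
T⁴ = 0.290·31.6/(0.11·1·5.67×10⁻⁸) = 1.469×10⁹ K⁴.
T = (1.469×10⁹)^(1/4).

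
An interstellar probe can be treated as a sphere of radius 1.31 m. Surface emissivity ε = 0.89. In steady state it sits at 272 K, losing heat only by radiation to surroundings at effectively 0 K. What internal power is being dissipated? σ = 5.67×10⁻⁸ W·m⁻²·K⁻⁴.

P ≈ 5960 W

Steady state: P = εσA T⁴.
A = 4πr² = 21.57 m²; T⁴ = (272)⁴ = 5.474×10⁹ K⁴.
P = 0.89 × 5.67×10⁻⁸ × 21.57 × 5.474×10⁹.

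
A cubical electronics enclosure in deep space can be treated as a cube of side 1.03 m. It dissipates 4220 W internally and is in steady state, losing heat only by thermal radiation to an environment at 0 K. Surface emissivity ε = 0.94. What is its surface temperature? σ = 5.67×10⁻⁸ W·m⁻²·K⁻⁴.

T ≈ 334 K

Steady state: internal power = radiated power, P = εσA T⁴.
Radiating area A = 6L² = 6.365 m².
T⁴ = P/(εσA) = 4220/(0.94·5.67×10⁻⁸·6.365) = 1.244×10¹⁰ K⁴.
T = (1.244×10¹⁰)^(1/4).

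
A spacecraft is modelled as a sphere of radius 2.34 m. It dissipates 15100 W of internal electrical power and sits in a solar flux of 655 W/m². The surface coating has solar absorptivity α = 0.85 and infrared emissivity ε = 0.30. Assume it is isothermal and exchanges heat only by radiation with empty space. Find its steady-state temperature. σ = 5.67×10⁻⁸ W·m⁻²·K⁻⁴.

T ≈ 381 K

At steady state, absorbed solar power + internal power = radiated power.
Absorbed: α·S·A_cross = 0.85·655·17.20 = 9577 W (cross-section πr²).
Total input = 9577 + 15100 = 24680 W.
Radiated: εσ·A_surf·T⁴ with A_surf = 4πr² = 68.81 m².
T⁴ = 24680/(0.30·5.67×10⁻⁸·68.81) = 2.108×10¹⁰ K⁴.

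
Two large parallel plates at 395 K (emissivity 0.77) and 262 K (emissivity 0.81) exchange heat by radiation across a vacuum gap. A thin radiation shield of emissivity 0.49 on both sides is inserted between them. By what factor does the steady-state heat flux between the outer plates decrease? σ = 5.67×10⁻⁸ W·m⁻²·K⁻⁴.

factor ≈ 3.01

Without shield: q₀ = σΔ(T⁴)/(1/ε₁+1/ε₂−1) with denominator 1.533.
With shield the two gaps are in series; the resistances add: (1/ε₁+1/ε_s−1)+(1/ε_s+1/ε₂−1) = 2.340+2.275 = 4.615.
Heat-flux ratio q₀/q = 4.615/1.533.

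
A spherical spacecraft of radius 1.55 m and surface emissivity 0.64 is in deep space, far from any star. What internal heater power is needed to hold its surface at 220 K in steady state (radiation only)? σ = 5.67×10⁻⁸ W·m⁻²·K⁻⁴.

P ≈ 2570 W

P = εσ·4πr²·T⁴.
4πr² = 30.19 m²; T⁴ = 2.343×10⁹ K⁴.
P = 0.64·5.67×10⁻⁸·30.19·2.343×10⁹.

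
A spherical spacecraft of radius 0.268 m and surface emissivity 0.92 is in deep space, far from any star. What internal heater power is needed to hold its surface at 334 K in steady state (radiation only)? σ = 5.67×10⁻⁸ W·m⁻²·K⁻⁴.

P ≈ 586 W

P = εσ·4πr²·T⁴.
4πr² = 0.9026 m²; T⁴ = 1.244×10¹⁰ K⁴.
P = 0.92·5.67×10⁻⁸·0.9026·1.244×10¹⁰.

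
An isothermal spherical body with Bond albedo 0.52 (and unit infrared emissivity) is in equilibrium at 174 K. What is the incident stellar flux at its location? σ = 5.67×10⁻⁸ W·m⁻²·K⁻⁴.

S ≈ 433 W/m²

(1−a)S·πr² = σ·4πr²·T⁴ ⇒ S = 4σT⁴/(1−a).
S = 4·5.67×10⁻⁸·9.166×10⁸/0.480.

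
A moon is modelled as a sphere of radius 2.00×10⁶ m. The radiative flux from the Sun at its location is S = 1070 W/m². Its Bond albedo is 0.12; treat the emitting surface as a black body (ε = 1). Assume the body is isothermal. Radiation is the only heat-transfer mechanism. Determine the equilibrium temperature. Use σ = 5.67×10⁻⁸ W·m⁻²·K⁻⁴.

T ≈ 254 K

At equilibrium, absorbed power = emitted power.
Absorbing cross-section = πr² = 1.257×10¹³ m²; emitting surface = 4πr² = 5.027×10¹³ m² (ratio 4).
(1−a)S·A_cross = εσ·A_surf·T⁴  ⇒  T⁴ = (1−a)S/(4σ).
T⁴ = 0.880·1070/(4·5.67×10⁻⁸) = 4.152×10⁹ K⁴.
T = (4.152×10⁹)^(1/4).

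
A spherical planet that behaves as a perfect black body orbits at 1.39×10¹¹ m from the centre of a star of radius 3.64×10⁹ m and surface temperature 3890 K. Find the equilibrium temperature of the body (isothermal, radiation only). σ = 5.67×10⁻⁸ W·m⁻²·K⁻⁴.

The star's surface emits σT_*⁴; at distance d the flux is S = σT_*⁴(R_*/d)².
S = 5.67×10⁻⁸·(3890)⁴·(3.64×10⁹/1.39×10¹¹)² = 8903 W/m².
For an isothermal sphere T⁴ = (1−a)S/(4σ) = 3.926×10¹⁰ K⁴.

T ≈ 445 K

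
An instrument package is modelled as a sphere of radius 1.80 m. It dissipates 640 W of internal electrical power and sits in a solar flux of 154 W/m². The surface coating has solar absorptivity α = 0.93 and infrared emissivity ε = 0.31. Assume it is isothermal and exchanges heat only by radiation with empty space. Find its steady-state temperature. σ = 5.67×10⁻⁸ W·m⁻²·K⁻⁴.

T ≈ 233 K

At steady state, absorbed solar power + internal power = radiated power.
Absorbed: α·S·A_cross = 0.93·154·10.18 = 1458 W (cross-section πr²).
Total input = 1458 + 640 = 2098 W.
Radiated: εσ·A_surf·T⁴ with A_surf = 4πr² = 40.72 m².
T⁴ = 2098/(0.31·5.67×10⁻⁸·40.72) = 2.931×10⁹ K⁴.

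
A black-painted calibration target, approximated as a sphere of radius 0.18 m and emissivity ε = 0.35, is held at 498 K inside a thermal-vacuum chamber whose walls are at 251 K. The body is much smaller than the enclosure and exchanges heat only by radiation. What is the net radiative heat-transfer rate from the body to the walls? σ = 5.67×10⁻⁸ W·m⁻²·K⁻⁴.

For a small grey body in a large enclosure: P_net = εσA(T_body⁴ − T_wall⁴).
A = 4πr² = 0.4072 m²; T_body⁴ − T_wall⁴ = 6.151×10¹⁰ − 3.969×10⁹ = 5.754×10¹⁰ K⁴.
|P_net| = 0.35·5.67×10⁻⁸·0.4072·5.754×10¹⁰.

P_net ≈ 465 W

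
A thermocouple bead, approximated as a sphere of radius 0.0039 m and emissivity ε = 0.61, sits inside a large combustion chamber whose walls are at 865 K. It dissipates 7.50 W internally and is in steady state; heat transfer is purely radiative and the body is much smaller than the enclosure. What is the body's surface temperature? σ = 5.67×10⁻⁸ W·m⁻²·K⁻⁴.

T ≈ 1140 K

For a small grey body in a large enclosure, net radiated power = εσA(T⁴ − T_w⁴).
Steady state: P = εσA(T⁴ − T_w⁴) with A = 4πr² = 1.911×10⁻⁴ m².
T⁴ = P/(εσA) + T_w⁴ = 7.50/(0.61·5.67×10⁻⁸·1.911×10⁻⁴) + (865)⁴
    = 1.135×10¹² + 5.598×10¹¹ = 1.694×10¹² K⁴.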